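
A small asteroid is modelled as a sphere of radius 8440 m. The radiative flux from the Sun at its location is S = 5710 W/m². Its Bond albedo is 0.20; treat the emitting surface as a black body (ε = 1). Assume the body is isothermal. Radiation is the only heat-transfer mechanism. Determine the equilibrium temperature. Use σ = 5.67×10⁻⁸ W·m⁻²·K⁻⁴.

At equilibrium, absorbed power = emitted power.
Absorbing cross-section = πr² = 2.238×10⁸ m²; emitting surface = 4πr² = 8.951×10⁸ m² (ratio 4).
(1−a)S·A_cross = εσ·A_surf·T⁴  ⇒  T⁴ = (1−a)S/(4σ).
T⁴ = 0.800·5710/(4·5.67×10⁻⁸) = 2.014×10¹⁰ K⁴.
T = (2.014×10¹⁰)^(1/4).

T ≈ 377 K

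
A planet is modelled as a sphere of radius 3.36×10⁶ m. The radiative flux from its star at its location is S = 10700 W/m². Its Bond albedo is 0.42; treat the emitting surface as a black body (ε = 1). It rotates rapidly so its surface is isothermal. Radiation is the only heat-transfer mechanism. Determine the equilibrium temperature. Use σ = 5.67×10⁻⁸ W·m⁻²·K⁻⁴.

T ≈ 407 K

At equilibrium, absorbed power = emitted power.
Absorbing cross-section = πr² = 3.547×10¹³ m²; emitting surface = 4πr² = 1.419×10¹⁴ m² (ratio 4).
(1−a)S·A_cross = εσ·A_surf·T⁴  ⇒  T⁴ = (1−a)S/(4σ).
T⁴ = 0.580·10700/(4·5.67×10⁻⁸) = 2.736×10¹⁰ K⁴.
T = (2.736×10¹⁰)^(1/4).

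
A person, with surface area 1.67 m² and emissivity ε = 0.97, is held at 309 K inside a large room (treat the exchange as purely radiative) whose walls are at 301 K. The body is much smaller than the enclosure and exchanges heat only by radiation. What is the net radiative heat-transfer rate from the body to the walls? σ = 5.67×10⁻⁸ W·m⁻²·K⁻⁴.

For a small grey body in a large enclosure: P_net = εσA(T_body⁴ − T_wall⁴).
A = 1.67 m²; T_body⁴ − T_wall⁴ = 9.117×10⁹ − 8.209×10⁹ = 9.081×10⁸ K⁴.
|P_net| = 0.97·5.67×10⁻⁸·1.670·9.081×10⁸.

P_net ≈ 83.4 W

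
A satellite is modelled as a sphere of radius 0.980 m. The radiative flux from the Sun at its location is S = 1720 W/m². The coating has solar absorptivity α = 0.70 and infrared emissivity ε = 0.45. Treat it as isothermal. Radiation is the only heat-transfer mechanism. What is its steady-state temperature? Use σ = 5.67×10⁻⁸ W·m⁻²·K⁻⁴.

At equilibrium, absorbed power = emitted power.
Absorbing cross-section = πr² = 3.017 m²; emitting surface = 4πr² = 12.07 m² (ratio 4).
αS·A_cross = εσ·A_surf·T⁴  ⇒  T⁴ = αS/(ε·4σ).
T⁴ = 0.700·1720/(0.45·4·5.67×10⁻⁸) = 1.180×10¹⁰ K⁴.
T = (1.180×10¹⁰)^(1/4).

T ≈ 330 K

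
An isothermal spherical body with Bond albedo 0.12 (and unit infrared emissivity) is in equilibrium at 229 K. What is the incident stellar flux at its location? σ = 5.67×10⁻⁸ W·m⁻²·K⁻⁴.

S ≈ 709 W/m²

(1−a)S·πr² = σ·4πr²·T⁴ ⇒ S = 4σT⁴/(1−a).
S = 4·5.67×10⁻⁸·2.750×10⁹/0.880.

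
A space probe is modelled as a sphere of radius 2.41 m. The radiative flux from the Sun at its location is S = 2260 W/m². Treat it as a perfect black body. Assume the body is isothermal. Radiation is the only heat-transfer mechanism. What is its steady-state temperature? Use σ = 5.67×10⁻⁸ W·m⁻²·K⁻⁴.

T ≈ 316 K

At equilibrium, absorbed power = emitted power.
Absorbing cross-section = πr² = 18.25 m²; emitting surface = 4πr² = 72.99 m² (ratio 4).
S·A_cross = εσ·A_surf·T⁴  ⇒  T⁴ = S/(4σ).
T⁴ = 1.00·2260/(4·5.67×10⁻⁸) = 9.965×10⁹ K⁴.
T = (9.965×10⁹)^(1/4).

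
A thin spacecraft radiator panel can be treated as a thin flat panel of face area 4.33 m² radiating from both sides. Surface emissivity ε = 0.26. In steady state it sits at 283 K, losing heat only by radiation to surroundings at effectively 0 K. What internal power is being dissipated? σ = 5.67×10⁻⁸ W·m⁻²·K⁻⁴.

Steady state: P = εσA T⁴.
A = 2·4.33 = 8.660 m²; T⁴ = (283)⁴ = 6.414×10⁹ K⁴.
P = 0.26 × 5.67×10⁻⁸ × 8.660 × 6.414×10⁹.

P ≈ 819 W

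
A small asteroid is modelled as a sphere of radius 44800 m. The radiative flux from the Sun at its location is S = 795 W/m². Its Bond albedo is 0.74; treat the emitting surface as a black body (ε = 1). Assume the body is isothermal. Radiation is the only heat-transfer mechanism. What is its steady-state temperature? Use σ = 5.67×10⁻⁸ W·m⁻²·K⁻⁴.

At equilibrium, absorbed power = emitted power.
Absorbing cross-section = πr² = 6.305×10⁹ m²; emitting surface = 4πr² = 2.522×10¹⁰ m² (ratio 4).
(1−a)S·A_cross = εσ·A_surf·T⁴  ⇒  T⁴ = (1−a)S/(4σ).
T⁴ = 0.260·795/(4·5.67×10⁻⁸) = 9.114×10⁸ K⁴.
T = (9.114×10⁸)^(1/4).

T ≈ 174 K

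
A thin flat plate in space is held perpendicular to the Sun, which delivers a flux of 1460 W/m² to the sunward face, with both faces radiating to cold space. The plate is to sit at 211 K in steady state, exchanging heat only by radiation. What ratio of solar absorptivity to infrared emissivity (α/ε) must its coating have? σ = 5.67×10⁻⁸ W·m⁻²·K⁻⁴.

Balance: αS·A = εσ·2A·T⁴ ⇒ α/ε = 2σT⁴/S.
α/ε = 2·5.67×10⁻⁸·(211)⁴/1460 = 2·5.67×10⁻⁸·1.982×10⁹/1460.

α/ε ≈ 0.154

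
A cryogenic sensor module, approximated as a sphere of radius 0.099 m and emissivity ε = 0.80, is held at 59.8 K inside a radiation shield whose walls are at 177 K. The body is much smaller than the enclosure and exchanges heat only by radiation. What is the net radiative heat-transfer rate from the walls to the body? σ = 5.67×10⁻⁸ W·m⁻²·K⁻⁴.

P_net ≈ 5.41 W

For a small grey body in a large enclosure: P_net = εσA(T_body⁴ − T_wall⁴).
A = 4πr² = 0.1232 m²; T_body⁴ − T_wall⁴ = 1.279×10⁷ − 9.815×10⁸ = -9.687×10⁸ K⁴.
|P_net| = 0.80·5.67×10⁻⁸·0.1232·9.687×10⁸.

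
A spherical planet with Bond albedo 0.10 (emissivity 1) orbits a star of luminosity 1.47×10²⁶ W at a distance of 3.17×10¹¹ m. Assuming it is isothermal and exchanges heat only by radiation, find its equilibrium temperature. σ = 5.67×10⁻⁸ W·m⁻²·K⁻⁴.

First find the stellar flux at distance d: S = L/(4πd²) = 1.47×10²⁶/(4π·(3.17×10¹¹)²) = 116.4 W/m².
For an isothermal sphere, absorbed (1−a)S·πr² = emitted σ·4πr²·T⁴, so T⁴ = (1−a)S/(4σ).
T⁴ = 0.900·116.4/(4·5.67×10⁻⁸) = 4.619×10⁸ K⁴.

T ≈ 147 K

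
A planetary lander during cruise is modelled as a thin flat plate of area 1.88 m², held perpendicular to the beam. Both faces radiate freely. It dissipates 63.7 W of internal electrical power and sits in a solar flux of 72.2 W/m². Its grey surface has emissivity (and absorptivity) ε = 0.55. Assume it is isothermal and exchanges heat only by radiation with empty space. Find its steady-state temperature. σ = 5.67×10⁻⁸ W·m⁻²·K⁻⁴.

T ≈ 185 K

At steady state, absorbed solar power + internal power = radiated power.
Absorbed: α·S·A_cross = 0.55·72.2·1.880 = 74.65 W (cross-section A).
Total input = 74.65 + 63.7 = 138.4 W.
Radiated: εσ·A_surf·T⁴ with A_surf = 2A = 3.760 m².
T⁴ = 138.4/(0.55·5.67×10⁻⁸·3.760) = 1.180×10⁹ K⁴.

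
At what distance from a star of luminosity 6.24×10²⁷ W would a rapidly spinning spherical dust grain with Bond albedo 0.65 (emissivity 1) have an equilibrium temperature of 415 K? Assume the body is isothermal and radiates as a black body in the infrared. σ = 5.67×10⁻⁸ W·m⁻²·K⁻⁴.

For an isothermal black-emitting sphere, (1−a)S·πr² = σ·4πr²·T⁴ ⇒ S = 4σT⁴/(1−a).
S = 4·5.67×10⁻⁸·(415)⁴/0.350 = 19220 W/m².
Flux falls as S = L/(4πd²), so d = √(L/(4πS)) = √(6.24×10²⁷/(4π·19220)).

d ≈ 1.61×10¹¹ m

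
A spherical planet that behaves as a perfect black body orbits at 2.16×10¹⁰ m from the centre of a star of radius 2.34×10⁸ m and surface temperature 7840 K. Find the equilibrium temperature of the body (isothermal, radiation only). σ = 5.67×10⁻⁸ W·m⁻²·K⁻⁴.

T ≈ 577 K

The star's surface emits σT_*⁴; at distance d the flux is S = σT_*⁴(R_*/d)².
S = 5.67×10⁻⁸·(7840)⁴·(2.34×10⁸/2.16×10¹⁰)² = 25140 W/m².
For an isothermal sphere T⁴ = (1−a)S/(4σ) = 1.108×10¹¹ K⁴.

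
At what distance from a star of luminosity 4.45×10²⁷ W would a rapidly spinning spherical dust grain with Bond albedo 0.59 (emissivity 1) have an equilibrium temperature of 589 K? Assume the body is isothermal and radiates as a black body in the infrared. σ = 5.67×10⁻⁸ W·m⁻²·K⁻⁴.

For an isothermal black-emitting sphere, (1−a)S·πr² = σ·4πr²·T⁴ ⇒ S = 4σT⁴/(1−a).
S = 4·5.67×10⁻⁸·(589)⁴/0.410 = 66580 W/m².
Flux falls as S = L/(4πd²), so d = √(L/(4πS)) = √(4.45×10²⁷/(4π·66580)).

d ≈ 7.29×10¹⁰ m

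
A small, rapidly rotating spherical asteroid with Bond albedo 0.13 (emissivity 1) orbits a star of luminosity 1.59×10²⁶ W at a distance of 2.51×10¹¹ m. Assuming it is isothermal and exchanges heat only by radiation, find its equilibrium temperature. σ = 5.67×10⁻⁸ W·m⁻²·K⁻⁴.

First find the stellar flux at distance d: S = L/(4πd²) = 1.59×10²⁶/(4π·(2.51×10¹¹)²) = 200.8 W/m².
For an isothermal sphere, absorbed (1−a)S·πr² = emitted σ·4πr²·T⁴, so T⁴ = (1−a)S/(4σ).
T⁴ = 0.870·200.8/(4·5.67×10⁻⁸) = 7.704×10⁸ K⁴.

T ≈ 167 K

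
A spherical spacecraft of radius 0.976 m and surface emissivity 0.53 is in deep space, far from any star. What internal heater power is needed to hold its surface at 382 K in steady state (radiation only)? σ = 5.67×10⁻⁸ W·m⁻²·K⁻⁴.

P ≈ 7660 W

P = εσ·4πr²·T⁴.
4πr² = 11.97 m²; T⁴ = 2.129×10¹⁰ K⁴.
P = 0.53·5.67×10⁻⁸·11.97·2.129×10¹⁰.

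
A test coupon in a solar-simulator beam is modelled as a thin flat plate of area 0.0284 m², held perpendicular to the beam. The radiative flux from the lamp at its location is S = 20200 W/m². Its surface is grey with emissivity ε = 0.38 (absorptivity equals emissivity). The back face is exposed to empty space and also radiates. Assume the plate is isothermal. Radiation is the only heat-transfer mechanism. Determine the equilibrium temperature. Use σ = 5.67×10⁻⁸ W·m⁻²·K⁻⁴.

T ≈ 650 K

At equilibrium, absorbed power = emitted power.
Absorbing cross-section = A = 0.02840 m²; emitting surface = 2A = 0.05680 m² (ratio 2).
εS·A_cross = εσ·A_surf·T⁴  ⇒  T⁴ = S/(2σ)   (ε cancels).
T⁴ = 20200/(2·5.67×10⁻⁸) = 1.781×10¹¹ K⁴.
T = (1.781×10¹¹)^(1/4).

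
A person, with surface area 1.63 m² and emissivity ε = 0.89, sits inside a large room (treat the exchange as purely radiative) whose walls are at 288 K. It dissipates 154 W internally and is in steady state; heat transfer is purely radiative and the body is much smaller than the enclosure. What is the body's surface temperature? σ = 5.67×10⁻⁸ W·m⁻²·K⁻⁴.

T ≈ 306 K

For a small grey body in a large enclosure, net radiated power = εσA(T⁴ − T_w⁴).
Steady state: P = εσA(T⁴ − T_w⁴) with A = 1.63 m².
T⁴ = P/(εσA) + T_w⁴ = 154/(0.89·5.67×10⁻⁸·1.630) + (288)⁴
    = 1.872×10⁹ + 6.880×10⁹ = 8.752×10⁹ K⁴.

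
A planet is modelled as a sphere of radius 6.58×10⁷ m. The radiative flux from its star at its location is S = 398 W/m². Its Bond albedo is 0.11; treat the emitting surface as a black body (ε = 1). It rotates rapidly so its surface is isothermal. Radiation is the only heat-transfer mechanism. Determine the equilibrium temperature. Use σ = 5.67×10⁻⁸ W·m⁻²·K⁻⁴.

At equilibrium, absorbed power = emitted power.
Absorbing cross-section = πr² = 1.360×10¹⁶ m²; emitting surface = 4πr² = 5.441×10¹⁶ m² (ratio 4).
(1−a)S·A_cross = εσ·A_surf·T⁴  ⇒  T⁴ = (1−a)S/(4σ).
T⁴ = 0.890·398/(4·5.67×10⁻⁸) = 1.562×10⁹ K⁴.
T = (1.562×10⁹)^(1/4).

T ≈ 199 K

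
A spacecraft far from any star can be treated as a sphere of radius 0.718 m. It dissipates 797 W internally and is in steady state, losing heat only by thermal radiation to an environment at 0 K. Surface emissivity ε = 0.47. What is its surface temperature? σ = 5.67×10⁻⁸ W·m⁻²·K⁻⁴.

Steady state: internal power = radiated power, P = εσA T⁴.
Radiating area A = 4πr² = 6.478 m².
T⁴ = P/(εσA) = 797/(0.47·5.67×10⁻⁸·6.478) = 4.617×10⁹ K⁴.
T = (4.617×10⁹)^(1/4).

T ≈ 261 K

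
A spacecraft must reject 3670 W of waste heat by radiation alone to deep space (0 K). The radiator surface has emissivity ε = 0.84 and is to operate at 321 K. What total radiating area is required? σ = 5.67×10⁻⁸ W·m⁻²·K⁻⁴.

A ≈ 7.26 m²

P = εσA T⁴ ⇒ A = P/(εσT⁴).
T⁴ = 1.062×10¹⁰ K⁴.
A = 3670/(0.84 × 5.67×10⁻⁸ × 1.062×10¹⁰).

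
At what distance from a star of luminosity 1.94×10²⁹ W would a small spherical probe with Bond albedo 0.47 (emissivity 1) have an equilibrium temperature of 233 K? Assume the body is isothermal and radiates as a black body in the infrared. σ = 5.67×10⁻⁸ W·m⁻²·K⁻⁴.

For an isothermal black-emitting sphere, (1−a)S·πr² = σ·4πr²·T⁴ ⇒ S = 4σT⁴/(1−a).
S = 4·5.67×10⁻⁸·(233)⁴/0.530 = 1261 W/m².
Flux falls as S = L/(4πd²), so d = √(L/(4πS)) = √(1.94×10²⁹/(4π·1261)).

d ≈ 3.50×10¹² m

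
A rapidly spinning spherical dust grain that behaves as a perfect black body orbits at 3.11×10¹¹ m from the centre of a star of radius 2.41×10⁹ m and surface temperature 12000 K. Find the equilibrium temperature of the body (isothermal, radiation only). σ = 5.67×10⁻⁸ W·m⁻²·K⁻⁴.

T ≈ 747 K

The star's surface emits σT_*⁴; at distance d the flux is S = σT_*⁴(R_*/d)².
S = 5.67×10⁻⁸·(12000)⁴·(2.41×10⁹/3.11×10¹¹)² = 70600 W/m².
For an isothermal sphere T⁴ = (1−a)S/(4σ) = 3.113×10¹¹ K⁴.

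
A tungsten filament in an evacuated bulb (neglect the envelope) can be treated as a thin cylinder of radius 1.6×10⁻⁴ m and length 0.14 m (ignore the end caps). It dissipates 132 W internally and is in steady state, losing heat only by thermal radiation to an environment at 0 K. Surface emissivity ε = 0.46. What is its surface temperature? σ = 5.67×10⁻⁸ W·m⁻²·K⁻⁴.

Steady state: internal power = radiated power, P = εσA T⁴.
Radiating area A = 2πrL = 1.407×10⁻⁴ m².
T⁴ = P/(εσA) = 132/(0.46·5.67×10⁻⁸·1.407×10⁻⁴) = 3.596×10¹³ K⁴.
T = (3.596×10¹³)^(1/4).

T ≈ 2450 K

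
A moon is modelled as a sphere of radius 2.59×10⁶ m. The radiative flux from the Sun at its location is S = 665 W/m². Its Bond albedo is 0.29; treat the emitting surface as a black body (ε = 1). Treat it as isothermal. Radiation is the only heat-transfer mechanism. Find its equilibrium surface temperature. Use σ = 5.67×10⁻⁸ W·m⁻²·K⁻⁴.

At equilibrium, absorbed power = emitted power.
Absorbing cross-section = πr² = 2.107×10¹³ m²; emitting surface = 4πr² = 8.430×10¹³ m² (ratio 4).
(1−a)S·A_cross = εσ·A_surf·T⁴  ⇒  T⁴ = (1−a)S/(4σ).
T⁴ = 0.710·665/(4·5.67×10⁻⁸) = 2.082×10⁹ K⁴.
T = (2.082×10⁹)^(1/4).

T ≈ 214 K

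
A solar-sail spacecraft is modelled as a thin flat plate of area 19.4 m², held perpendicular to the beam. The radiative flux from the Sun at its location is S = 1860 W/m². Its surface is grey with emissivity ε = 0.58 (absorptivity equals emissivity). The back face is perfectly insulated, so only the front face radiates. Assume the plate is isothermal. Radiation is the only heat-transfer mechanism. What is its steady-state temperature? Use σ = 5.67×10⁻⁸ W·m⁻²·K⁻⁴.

T ≈ 426 K

At equilibrium, absorbed power = emitted power.
Absorbing cross-section = A = 19.40 m²; emitting surface = A = 19.40 m² (ratio 1).
εS·A_cross = εσ·A_surf·T⁴  ⇒  T⁴ = S/(1σ)   (ε cancels).
T⁴ = 1860/(1·5.67×10⁻⁸) = 3.280×10¹⁰ K⁴.
T = (3.280×10¹⁰)^(1/4).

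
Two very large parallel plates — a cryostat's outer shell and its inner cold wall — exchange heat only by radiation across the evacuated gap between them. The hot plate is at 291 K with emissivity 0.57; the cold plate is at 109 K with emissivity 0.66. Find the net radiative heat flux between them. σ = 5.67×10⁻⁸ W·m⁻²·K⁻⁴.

q ≈ 176 W/m²

For two infinite grey parallel plates, q = σ(T₁⁴ − T₂⁴)/(1/ε₁ + 1/ε₂ − 1).
T₁⁴ − T₂⁴ = 7.171×10⁹ − 1.412×10⁸ = 7.030×10⁹ K⁴.
1/ε₁ + 1/ε₂ − 1 = 1.754 + 1.515 − 1 = 2.270.
q = 5.67×10⁻⁸ × 7.030×10⁹ / 2.270.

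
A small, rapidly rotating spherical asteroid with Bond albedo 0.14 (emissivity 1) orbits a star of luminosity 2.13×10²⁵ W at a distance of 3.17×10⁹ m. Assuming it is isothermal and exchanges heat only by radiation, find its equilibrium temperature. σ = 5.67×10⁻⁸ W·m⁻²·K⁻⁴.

T ≈ 894 K

First find the stellar flux at distance d: S = L/(4πd²) = 2.13×10²⁵/(4π·(3.17×10⁹)²) = 1.687×10⁵ W/m².
For an isothermal sphere, absorbed (1−a)S·πr² = emitted σ·4πr²·T⁴, so T⁴ = (1−a)S/(4σ).
T⁴ = 0.860·1.687×10⁵/(4·5.67×10⁻⁸) = 6.396×10¹¹ K⁴.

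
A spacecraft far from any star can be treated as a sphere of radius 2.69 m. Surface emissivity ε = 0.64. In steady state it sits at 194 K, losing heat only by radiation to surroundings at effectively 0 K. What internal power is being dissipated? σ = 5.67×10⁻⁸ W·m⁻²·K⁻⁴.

Steady state: P = εσA T⁴.
A = 4πr² = 90.93 m²; T⁴ = (194)⁴ = 1.416×10⁹ K⁴.
P = 0.64 × 5.67×10⁻⁸ × 90.93 × 1.416×10⁹.

P ≈ 4670 W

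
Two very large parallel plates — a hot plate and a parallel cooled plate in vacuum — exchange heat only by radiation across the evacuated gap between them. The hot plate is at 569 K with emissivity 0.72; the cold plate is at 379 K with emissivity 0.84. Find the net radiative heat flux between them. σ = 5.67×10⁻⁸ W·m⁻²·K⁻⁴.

q ≈ 3020 W/m²

For two infinite grey parallel plates, q = σ(T₁⁴ − T₂⁴)/(1/ε₁ + 1/ε₂ − 1).
T₁⁴ − T₂⁴ = 1.048×10¹¹ − 2.063×10¹⁰ = 8.419×10¹⁰ K⁴.
1/ε₁ + 1/ε₂ − 1 = 1.389 + 1.190 − 1 = 1.579.
q = 5.67×10⁻⁸ × 8.419×10¹⁰ / 1.579.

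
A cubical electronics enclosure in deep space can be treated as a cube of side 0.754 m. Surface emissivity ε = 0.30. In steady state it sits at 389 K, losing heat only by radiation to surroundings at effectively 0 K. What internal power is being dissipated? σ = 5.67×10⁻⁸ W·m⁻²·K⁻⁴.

Steady state: P = εσA T⁴.
A = 6L² = 3.411 m²; T⁴ = (389)⁴ = 2.290×10¹⁰ K⁴.
P = 0.30 × 5.67×10⁻⁸ × 3.411 × 2.290×10¹⁰.

P ≈ 1330 W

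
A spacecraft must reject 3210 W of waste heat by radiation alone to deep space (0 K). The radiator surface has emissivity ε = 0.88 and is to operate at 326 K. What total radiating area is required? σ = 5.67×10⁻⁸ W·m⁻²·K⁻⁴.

A ≈ 5.70 m²

P = εσA T⁴ ⇒ A = P/(εσT⁴).
T⁴ = 1.129×10¹⁰ K⁴.
A = 3210/(0.88 × 5.67×10⁻⁸ × 1.129×10¹⁰).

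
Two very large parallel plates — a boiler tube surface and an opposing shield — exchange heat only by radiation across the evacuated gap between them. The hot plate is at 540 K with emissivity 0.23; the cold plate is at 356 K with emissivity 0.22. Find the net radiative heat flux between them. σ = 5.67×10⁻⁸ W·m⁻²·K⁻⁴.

q ≈ 495 W/m²

For two infinite grey parallel plates, q = σ(T₁⁴ − T₂⁴)/(1/ε₁ + 1/ε₂ − 1).
T₁⁴ − T₂⁴ = 8.503×10¹⁰ − 1.606×10¹⁰ = 6.897×10¹⁰ K⁴.
1/ε₁ + 1/ε₂ − 1 = 4.348 + 4.545 − 1 = 7.893.
q = 5.67×10⁻⁸ × 6.897×10¹⁰ / 7.893.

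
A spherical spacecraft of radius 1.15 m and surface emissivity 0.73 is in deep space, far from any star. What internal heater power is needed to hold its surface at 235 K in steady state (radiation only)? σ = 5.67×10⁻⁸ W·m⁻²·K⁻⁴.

P = εσ·4πr²·T⁴.
4πr² = 16.62 m²; T⁴ = 3.050×10⁹ K⁴.
P = 0.73·5.67×10⁻⁸·16.62·3.050×10⁹.

P ≈ 2100 W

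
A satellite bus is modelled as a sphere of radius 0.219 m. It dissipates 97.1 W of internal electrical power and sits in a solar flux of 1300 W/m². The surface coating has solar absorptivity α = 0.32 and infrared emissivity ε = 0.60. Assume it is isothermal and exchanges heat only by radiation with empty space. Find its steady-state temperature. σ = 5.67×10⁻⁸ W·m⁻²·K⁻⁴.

At steady state, absorbed solar power + internal power = radiated power.
Absorbed: α·S·A_cross = 0.32·1300·0.1507 = 62.68 W (cross-section πr²).
Total input = 62.68 + 97.1 = 159.8 W.
Radiated: εσ·A_surf·T⁴ with A_surf = 4πr² = 0.6027 m².
T⁴ = 159.8/(0.60·5.67×10⁻⁸·0.6027) = 7.793×10⁹ K⁴.

T ≈ 297 K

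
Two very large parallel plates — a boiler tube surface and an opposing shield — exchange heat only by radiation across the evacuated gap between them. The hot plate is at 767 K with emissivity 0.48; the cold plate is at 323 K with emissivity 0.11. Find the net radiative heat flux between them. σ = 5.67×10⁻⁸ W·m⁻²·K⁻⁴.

For two infinite grey parallel plates, q = σ(T₁⁴ − T₂⁴)/(1/ε₁ + 1/ε₂ − 1).
T₁⁴ − T₂⁴ = 3.461×10¹¹ − 1.088×10¹⁰ = 3.352×10¹¹ K⁴.
1/ε₁ + 1/ε₂ − 1 = 2.083 + 9.091 − 1 = 10.17.
q = 5.67×10⁻⁸ × 3.352×10¹¹ / 10.17.

q ≈ 1870 W/m²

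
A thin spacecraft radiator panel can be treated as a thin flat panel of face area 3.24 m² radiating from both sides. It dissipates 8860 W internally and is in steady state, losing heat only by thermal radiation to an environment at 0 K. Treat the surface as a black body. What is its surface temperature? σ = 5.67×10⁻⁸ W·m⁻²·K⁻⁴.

Steady state: internal power = radiated power, P = εσA T⁴.
Radiating area A = 2·3.24 = 6.480 m².
T⁴ = P/(εσA) = 8860/(1.0·5.67×10⁻⁸·6.480) = 2.411×10¹⁰ K⁴.
T = (2.411×10¹⁰)^(1/4).

T ≈ 394 K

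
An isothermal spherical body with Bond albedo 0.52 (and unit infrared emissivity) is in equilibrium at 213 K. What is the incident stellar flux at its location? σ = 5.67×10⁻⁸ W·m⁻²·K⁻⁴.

(1−a)S·πr² = σ·4πr²·T⁴ ⇒ S = 4σT⁴/(1−a).
S = 4·5.67×10⁻⁸·2.058×10⁹/0.480.

S ≈ 973 W/m²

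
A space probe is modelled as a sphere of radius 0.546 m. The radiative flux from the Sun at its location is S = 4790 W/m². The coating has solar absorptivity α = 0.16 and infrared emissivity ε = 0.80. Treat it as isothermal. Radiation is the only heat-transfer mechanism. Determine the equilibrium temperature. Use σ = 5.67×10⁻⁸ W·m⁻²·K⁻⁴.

T ≈ 255 K

At equilibrium, absorbed power = emitted power.
Absorbing cross-section = πr² = 0.9366 m²; emitting surface = 4πr² = 3.746 m² (ratio 4).
αS·A_cross = εσ·A_surf·T⁴  ⇒  T⁴ = αS/(ε·4σ).
T⁴ = 0.160·4790/(0.80·4·5.67×10⁻⁸) = 4.224×10⁹ K⁴.
T = (4.224×10⁹)^(1/4).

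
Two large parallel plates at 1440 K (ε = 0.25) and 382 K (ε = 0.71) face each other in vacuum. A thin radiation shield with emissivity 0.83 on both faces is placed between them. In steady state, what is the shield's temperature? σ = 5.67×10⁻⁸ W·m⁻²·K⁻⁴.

T_s ≈ 1050 K

In steady state the net flux on the hot side equals that on the cold side.
σ(T₁⁴−T_s⁴)/D₁ = σ(T_s⁴−T₂⁴)/D₂, with D₁ = 1/ε₁+1/ε_s−1 = 4.205, D₂ = 1/ε_s+1/ε₂−1 = 1.613.
Solve for T_s⁴: T_s⁴ = (D₂·T₁⁴ + D₁·T₂⁴)/(D₁+D₂) = 1.208×10¹² K⁴.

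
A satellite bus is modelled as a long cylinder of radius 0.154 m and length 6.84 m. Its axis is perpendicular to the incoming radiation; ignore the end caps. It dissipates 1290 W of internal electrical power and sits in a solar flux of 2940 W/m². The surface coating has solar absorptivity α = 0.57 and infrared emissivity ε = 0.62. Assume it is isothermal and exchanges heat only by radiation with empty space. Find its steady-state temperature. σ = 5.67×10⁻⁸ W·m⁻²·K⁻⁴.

T ≈ 379 K

At steady state, absorbed solar power + internal power = radiated power.
Absorbed: α·S·A_cross = 0.57·2940·2.107 = 3530 W (cross-section 2rL).
Total input = 3530 + 1290 = 4820 W.
Radiated: εσ·A_surf·T⁴ with A_surf = 2πrL = 6.618 m².
T⁴ = 4820/(0.62·5.67×10⁻⁸·6.618) = 2.072×10¹⁰ K⁴.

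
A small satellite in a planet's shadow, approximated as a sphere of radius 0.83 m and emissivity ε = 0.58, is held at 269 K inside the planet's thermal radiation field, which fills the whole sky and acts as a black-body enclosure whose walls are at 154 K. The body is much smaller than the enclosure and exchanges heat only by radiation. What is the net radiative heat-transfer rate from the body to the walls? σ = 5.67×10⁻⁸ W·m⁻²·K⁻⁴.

P_net ≈ 1330 W

For a small grey body in a large enclosure: P_net = εσA(T_body⁴ − T_wall⁴).
A = 4πr² = 8.657 m²; T_body⁴ − T_wall⁴ = 5.236×10⁹ − 5.624×10⁸ = 4.674×10⁹ K⁴.
|P_net| = 0.58·5.67×10⁻⁸·8.657·4.674×10⁹.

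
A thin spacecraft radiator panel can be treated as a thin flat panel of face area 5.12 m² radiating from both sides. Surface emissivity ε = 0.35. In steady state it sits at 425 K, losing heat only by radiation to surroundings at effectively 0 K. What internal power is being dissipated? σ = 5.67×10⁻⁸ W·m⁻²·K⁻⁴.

Steady state: P = εσA T⁴.
A = 2·5.12 = 10.24 m²; T⁴ = (425)⁴ = 3.263×10¹⁰ K⁴.
P = 0.35 × 5.67×10⁻⁸ × 10.24 × 3.263×10¹⁰.

P ≈ 6630 W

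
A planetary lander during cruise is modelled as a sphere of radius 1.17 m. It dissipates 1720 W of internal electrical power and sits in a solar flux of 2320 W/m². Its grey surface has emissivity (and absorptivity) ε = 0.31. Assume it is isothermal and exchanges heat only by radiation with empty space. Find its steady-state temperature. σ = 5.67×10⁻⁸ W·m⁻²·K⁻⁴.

T ≈ 355 K

At steady state, absorbed solar power + internal power = radiated power.
Absorbed: α·S·A_cross = 0.31·2320·4.301 = 3093 W (cross-section πr²).
Total input = 3093 + 1720 = 4813 W.
Radiated: εσ·A_surf·T⁴ with A_surf = 4πr² = 17.20 m².
T⁴ = 4813/(0.31·5.67×10⁻⁸·17.20) = 1.592×10¹⁰ K⁴.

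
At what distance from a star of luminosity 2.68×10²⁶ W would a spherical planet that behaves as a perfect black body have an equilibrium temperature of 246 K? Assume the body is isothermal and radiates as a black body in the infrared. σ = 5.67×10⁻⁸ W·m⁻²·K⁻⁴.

d ≈ 1.60×10¹¹ m

For an isothermal black-emitting sphere, (1−a)S·πr² = σ·4πr²·T⁴ ⇒ S = 4σT⁴/(1−a).
S = 4·5.67×10⁻⁸·(246)⁴/1.00 = 830.6 W/m².
Flux falls as S = L/(4πd²), so d = √(L/(4πS)) = √(2.68×10²⁶/(4π·830.6)).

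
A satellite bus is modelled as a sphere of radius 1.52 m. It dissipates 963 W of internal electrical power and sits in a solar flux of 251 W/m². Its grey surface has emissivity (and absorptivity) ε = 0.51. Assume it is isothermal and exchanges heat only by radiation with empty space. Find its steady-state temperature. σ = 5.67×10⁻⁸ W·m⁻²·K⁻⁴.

T ≈ 218 K

At steady state, absorbed solar power + internal power = radiated power.
Absorbed: α·S·A_cross = 0.51·251·7.258 = 929.1 W (cross-section πr²).
Total input = 929.1 + 963 = 1892 W.
Radiated: εσ·A_surf·T⁴ with A_surf = 4πr² = 29.03 m².
T⁴ = 1892/(0.51·5.67×10⁻⁸·29.03) = 2.254×10⁹ K⁴.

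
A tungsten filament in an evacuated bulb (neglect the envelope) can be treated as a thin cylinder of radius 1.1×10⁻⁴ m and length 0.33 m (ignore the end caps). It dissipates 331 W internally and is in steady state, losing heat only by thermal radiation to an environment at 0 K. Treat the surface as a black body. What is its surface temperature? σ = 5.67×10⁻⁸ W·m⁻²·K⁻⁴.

Steady state: internal power = radiated power, P = εσA T⁴.
Radiating area A = 2πrL = 2.281×10⁻⁴ m².
T⁴ = P/(εσA) = 331/(1.0·5.67×10⁻⁸·2.281×10⁻⁴) = 2.560×10¹³ K⁴.
T = (2.560×10¹³)^(1/4).

T ≈ 2250 K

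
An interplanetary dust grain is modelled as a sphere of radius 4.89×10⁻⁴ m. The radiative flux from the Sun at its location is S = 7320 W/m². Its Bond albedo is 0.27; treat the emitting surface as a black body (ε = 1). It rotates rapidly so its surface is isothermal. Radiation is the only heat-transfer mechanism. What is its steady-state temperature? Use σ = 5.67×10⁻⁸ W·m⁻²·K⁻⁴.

At equilibrium, absorbed power = emitted power.
Absorbing cross-section = πr² = 7.512×10⁻⁷ m²; emitting surface = 4πr² = 3.005×10⁻⁶ m² (ratio 4).
(1−a)S·A_cross = εσ·A_surf·T⁴  ⇒  T⁴ = (1−a)S/(4σ).
T⁴ = 0.730·7320/(4·5.67×10⁻⁸) = 2.356×10¹⁰ K⁴.
T = (2.356×10¹⁰)^(1/4).

T ≈ 392 K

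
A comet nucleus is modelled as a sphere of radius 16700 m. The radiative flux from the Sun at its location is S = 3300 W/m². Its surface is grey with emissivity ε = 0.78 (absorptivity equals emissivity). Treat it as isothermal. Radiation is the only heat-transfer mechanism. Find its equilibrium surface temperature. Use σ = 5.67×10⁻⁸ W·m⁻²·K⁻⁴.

At equilibrium, absorbed power = emitted power.
Absorbing cross-section = πr² = 8.762×10⁸ m²; emitting surface = 4πr² = 3.505×10⁹ m² (ratio 4).
εS·A_cross = εσ·A_surf·T⁴  ⇒  T⁴ = S/(4σ)   (ε cancels).
T⁴ = 3300/(4·5.67×10⁻⁸) = 1.455×10¹⁰ K⁴.
T = (1.455×10¹⁰)^(1/4).

T ≈ 347 K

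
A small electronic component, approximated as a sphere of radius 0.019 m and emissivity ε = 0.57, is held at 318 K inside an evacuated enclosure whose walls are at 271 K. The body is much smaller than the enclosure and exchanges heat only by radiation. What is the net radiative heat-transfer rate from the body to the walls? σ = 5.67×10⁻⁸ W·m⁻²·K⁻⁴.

For a small grey body in a large enclosure: P_net = εσA(T_body⁴ − T_wall⁴).
A = 4πr² = 0.004536 m²; T_body⁴ − T_wall⁴ = 1.023×10¹⁰ − 5.394×10⁹ = 4.832×10⁹ K⁴.
|P_net| = 0.57·5.67×10⁻⁸·0.004536·4.832×10⁹.

P_net ≈ 0.709 W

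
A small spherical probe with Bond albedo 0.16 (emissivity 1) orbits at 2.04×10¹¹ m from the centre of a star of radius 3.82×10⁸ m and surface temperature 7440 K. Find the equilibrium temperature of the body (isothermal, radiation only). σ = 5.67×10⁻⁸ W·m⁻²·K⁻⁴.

T ≈ 218 K

The star's surface emits σT_*⁴; at distance d the flux is S = σT_*⁴(R_*/d)².
S = 5.67×10⁻⁸·(7440)⁴·(3.82×10⁸/2.04×10¹¹)² = 609.2 W/m².
For an isothermal sphere T⁴ = (1−a)S/(4σ) = 2.256×10⁹ K⁴.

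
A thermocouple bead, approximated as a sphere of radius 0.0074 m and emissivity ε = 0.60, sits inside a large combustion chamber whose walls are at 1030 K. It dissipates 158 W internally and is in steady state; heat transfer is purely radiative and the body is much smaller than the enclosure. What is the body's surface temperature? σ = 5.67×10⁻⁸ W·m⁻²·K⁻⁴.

T ≈ 1680 K

For a small grey body in a large enclosure, net radiated power = εσA(T⁴ − T_w⁴).
Steady state: P = εσA(T⁴ − T_w⁴) with A = 4πr² = 6.881×10⁻⁴ m².
T⁴ = P/(εσA) + T_w⁴ = 158/(0.60·5.67×10⁻⁸·6.881×10⁻⁴) + (1030)⁴
    = 6.749×10¹² + 1.126×10¹² = 7.875×10¹² K⁴.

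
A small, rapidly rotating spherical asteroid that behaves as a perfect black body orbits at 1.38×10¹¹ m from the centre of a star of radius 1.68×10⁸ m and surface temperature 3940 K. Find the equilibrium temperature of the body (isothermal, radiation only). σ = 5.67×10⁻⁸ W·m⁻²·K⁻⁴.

The star's surface emits σT_*⁴; at distance d the flux is S = σT_*⁴(R_*/d)².
S = 5.67×10⁻⁸·(3940)⁴·(1.68×10⁸/1.38×10¹¹)² = 20.25 W/m².
For an isothermal sphere T⁴ = (1−a)S/(4σ) = 8.929×10⁷ K⁴.

T ≈ 97.2 K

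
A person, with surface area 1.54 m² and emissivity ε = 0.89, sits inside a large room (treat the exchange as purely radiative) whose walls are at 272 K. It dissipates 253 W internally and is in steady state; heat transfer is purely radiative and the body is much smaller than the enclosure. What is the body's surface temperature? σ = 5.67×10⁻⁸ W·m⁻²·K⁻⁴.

For a small grey body in a large enclosure, net radiated power = εσA(T⁴ − T_w⁴).
Steady state: P = εσA(T⁴ − T_w⁴) with A = 1.54 m².
T⁴ = P/(εσA) + T_w⁴ = 253/(0.89·5.67×10⁻⁸·1.540) + (272)⁴
    = 3.256×10⁹ + 5.474×10⁹ = 8.729×10⁹ K⁴.

T ≈ 306 K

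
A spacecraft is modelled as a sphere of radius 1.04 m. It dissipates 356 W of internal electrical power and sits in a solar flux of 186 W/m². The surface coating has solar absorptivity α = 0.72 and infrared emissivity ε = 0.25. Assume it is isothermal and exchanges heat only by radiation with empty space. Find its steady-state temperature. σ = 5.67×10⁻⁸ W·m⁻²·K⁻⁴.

At steady state, absorbed solar power + internal power = radiated power.
Absorbed: α·S·A_cross = 0.72·186·3.398 = 455.1 W (cross-section πr²).
Total input = 455.1 + 356 = 811.1 W.
Radiated: εσ·A_surf·T⁴ with A_surf = 4πr² = 13.59 m².
T⁴ = 811.1/(0.25·5.67×10⁻⁸·13.59) = 4.210×10⁹ K⁴.

T ≈ 255 K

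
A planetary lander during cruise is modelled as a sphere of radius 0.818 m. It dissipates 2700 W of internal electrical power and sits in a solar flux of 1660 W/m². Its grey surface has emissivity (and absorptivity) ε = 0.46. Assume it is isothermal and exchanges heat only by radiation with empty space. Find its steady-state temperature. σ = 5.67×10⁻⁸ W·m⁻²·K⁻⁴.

T ≈ 374 K

At steady state, absorbed solar power + internal power = radiated power.
Absorbed: α·S·A_cross = 0.46·1660·2.102 = 1605 W (cross-section πr²).
Total input = 1605 + 2700 = 4305 W.
Radiated: εσ·A_surf·T⁴ with A_surf = 4πr² = 8.408 m².
T⁴ = 4305/(0.46·5.67×10⁻⁸·8.408) = 1.963×10¹⁰ K⁴.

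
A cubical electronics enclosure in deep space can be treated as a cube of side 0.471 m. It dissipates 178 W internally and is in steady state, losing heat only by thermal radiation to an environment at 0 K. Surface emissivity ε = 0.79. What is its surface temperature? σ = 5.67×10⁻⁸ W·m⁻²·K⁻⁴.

T ≈ 234 K

Steady state: internal power = radiated power, P = εσA T⁴.
Radiating area A = 6L² = 1.331 m².
T⁴ = P/(εσA) = 178/(0.79·5.67×10⁻⁸·1.331) = 2.985×10⁹ K⁴.
T = (2.985×10⁹)^(1/4).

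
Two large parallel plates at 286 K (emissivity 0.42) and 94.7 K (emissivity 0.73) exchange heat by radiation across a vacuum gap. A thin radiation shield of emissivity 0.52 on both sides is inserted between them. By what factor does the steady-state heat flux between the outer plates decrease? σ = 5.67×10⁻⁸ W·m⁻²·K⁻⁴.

Without shield: q₀ = σΔ(T⁴)/(1/ε₁+1/ε₂−1) with denominator 2.751.
With shield the two gaps are in series; the resistances add: (1/ε₁+1/ε_s−1)+(1/ε_s+1/ε₂−1) = 3.304+2.293 = 5.597.
Heat-flux ratio q₀/q = 5.597/2.751.

factor ≈ 2.03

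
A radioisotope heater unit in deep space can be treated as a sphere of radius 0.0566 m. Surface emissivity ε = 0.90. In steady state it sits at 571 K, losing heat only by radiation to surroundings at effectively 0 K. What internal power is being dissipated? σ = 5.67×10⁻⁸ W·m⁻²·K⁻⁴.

Steady state: P = εσA T⁴.
A = 4πr² = 0.04026 m²; T⁴ = (571)⁴ = 1.063×10¹¹ K⁴.
P = 0.90 × 5.67×10⁻⁸ × 0.04026 × 1.063×10¹¹.

P ≈ 218 W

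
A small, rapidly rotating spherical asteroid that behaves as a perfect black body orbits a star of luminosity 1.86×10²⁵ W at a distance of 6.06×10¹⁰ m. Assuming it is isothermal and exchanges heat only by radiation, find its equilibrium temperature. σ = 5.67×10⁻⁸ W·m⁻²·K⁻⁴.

First find the stellar flux at distance d: S = L/(4πd²) = 1.86×10²⁵/(4π·(6.06×10¹⁰)²) = 403.0 W/m².
For an isothermal sphere, absorbed (1−a)S·πr² = emitted σ·4πr²·T⁴, so T⁴ = (1−a)S/(4σ).
T⁴ = 1.00·403.0/(4·5.67×10⁻⁸) = 1.777×10⁹ K⁴.

T ≈ 205 K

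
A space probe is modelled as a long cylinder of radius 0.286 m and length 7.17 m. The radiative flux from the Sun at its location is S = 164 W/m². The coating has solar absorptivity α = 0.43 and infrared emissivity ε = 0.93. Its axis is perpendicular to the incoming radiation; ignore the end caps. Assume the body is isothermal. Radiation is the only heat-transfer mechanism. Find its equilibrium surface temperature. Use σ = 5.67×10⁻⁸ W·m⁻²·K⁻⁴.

At equilibrium, absorbed power = emitted power.
Absorbing cross-section = 2rL = 4.101 m²; emitting surface = 2πrL = 12.88 m² (ratio π).
αS·A_cross = εσ·A_surf·T⁴  ⇒  T⁴ = αS/(ε·πσ).
T⁴ = 0.430·164/(0.93·π·5.67×10⁻⁸) = 4.257×10⁸ K⁴.
T = (4.257×10⁸)^(1/4).

T ≈ 144 K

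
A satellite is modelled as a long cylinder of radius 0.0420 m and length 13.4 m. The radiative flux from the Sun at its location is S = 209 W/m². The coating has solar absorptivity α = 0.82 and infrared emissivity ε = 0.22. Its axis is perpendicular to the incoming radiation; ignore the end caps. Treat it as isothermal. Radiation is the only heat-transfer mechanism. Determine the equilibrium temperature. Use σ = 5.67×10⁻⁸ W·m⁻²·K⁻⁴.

At equilibrium, absorbed power = emitted power.
Absorbing cross-section = 2rL = 1.126 m²; emitting surface = 2πrL = 3.536 m² (ratio π).
αS·A_cross = εσ·A_surf·T⁴  ⇒  T⁴ = αS/(ε·πσ).
T⁴ = 0.820·209/(0.22·π·5.67×10⁻⁸) = 4.373×10⁹ K⁴.
T = (4.373×10⁹)^(1/4).

T ≈ 257 K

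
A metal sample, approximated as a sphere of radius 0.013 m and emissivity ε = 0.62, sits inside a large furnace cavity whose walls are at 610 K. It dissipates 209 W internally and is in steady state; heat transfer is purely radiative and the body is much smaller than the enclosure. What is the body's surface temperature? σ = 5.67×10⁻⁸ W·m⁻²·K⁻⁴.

T ≈ 1310 K

For a small grey body in a large enclosure, net radiated power = εσA(T⁴ − T_w⁴).
Steady state: P = εσA(T⁴ − T_w⁴) with A = 4πr² = 0.002124 m².
T⁴ = P/(εσA) + T_w⁴ = 209/(0.62·5.67×10⁻⁸·0.002124) + (610)⁴
    = 2.799×10¹² + 1.385×10¹¹ = 2.938×10¹² K⁴.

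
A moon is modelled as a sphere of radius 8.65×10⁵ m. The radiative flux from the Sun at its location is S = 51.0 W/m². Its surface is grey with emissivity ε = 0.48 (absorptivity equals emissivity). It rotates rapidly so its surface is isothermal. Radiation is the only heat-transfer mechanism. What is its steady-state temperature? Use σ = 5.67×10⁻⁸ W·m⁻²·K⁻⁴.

T ≈ 122 K

At equilibrium, absorbed power = emitted power.
Absorbing cross-section = πr² = 2.351×10¹² m²; emitting surface = 4πr² = 9.402×10¹² m² (ratio 4).
εS·A_cross = εσ·A_surf·T⁴  ⇒  T⁴ = S/(4σ)   (ε cancels).
T⁴ = 51.0/(4·5.67×10⁻⁸) = 2.249×10⁸ K⁴.
T = (2.249×10⁸)^(1/4).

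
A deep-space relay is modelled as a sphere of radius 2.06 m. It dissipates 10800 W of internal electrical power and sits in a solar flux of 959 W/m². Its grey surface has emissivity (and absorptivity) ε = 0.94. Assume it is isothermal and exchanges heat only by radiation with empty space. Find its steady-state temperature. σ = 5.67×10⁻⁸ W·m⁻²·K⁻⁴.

T ≈ 299 K

At steady state, absorbed solar power + internal power = radiated power.
Absorbed: α·S·A_cross = 0.94·959·13.33 = 12020 W (cross-section πr²).
Total input = 12020 + 10800 = 22820 W.
Radiated: εσ·A_surf·T⁴ with A_surf = 4πr² = 53.33 m².
T⁴ = 22820/(0.94·5.67×10⁻⁸·53.33) = 8.028×10⁹ K⁴.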